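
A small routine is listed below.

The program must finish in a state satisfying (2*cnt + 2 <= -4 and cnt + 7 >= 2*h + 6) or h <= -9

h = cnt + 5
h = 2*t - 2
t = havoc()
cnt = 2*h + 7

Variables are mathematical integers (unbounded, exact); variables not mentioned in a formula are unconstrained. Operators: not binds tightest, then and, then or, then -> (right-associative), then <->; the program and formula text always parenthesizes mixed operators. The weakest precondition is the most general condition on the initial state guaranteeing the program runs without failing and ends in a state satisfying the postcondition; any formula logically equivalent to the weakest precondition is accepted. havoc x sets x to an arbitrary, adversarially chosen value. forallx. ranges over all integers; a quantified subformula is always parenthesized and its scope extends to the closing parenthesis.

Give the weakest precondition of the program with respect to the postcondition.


Working backward. After the program, the postcondition (2*cnt + 2 <= -4 and cnt + 7 >= 2*h + 6) or h <= -9 must hold; in canonical form it is (2*cnt <= -6 and cnt >= 2*h - 1) or h <= -9.
Before cnt := 2*h + 7: 4*h <= -20 or h <= -9
Before havoc t: 4*h <= -20 or h <= -9
Before h := 2*t - 2: 8*t <= -12 or 2*t <= -7
Before h := cnt + 5: 8*t <= -12 or 2*t <= -7
Answer: WP = 8*t <= -12 or 2*t <= -7


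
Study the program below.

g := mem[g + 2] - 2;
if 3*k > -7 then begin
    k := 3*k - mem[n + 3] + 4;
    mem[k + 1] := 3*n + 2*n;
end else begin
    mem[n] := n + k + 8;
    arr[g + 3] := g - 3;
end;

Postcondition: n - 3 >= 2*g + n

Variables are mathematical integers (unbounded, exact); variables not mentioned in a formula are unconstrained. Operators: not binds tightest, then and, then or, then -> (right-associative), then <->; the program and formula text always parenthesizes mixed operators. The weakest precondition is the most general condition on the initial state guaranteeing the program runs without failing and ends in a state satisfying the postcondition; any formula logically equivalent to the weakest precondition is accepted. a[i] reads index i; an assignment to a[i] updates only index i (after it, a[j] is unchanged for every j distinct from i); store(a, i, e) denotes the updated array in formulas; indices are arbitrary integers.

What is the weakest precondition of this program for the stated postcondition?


Working backward. After the program, the postcondition n - 3 >= 2*g + n must hold; in canonical form it is 2*g <= -3.
Then branch requires 2*g <= -3; else branch requires 2*g <= -3.
Before the if: (3*k > -7 -> 2*g <= -3) and ((not (3*k > -7)) -> 2*g <= -3)
Before g := mem[g + 2] - 2: (3*k > -7 -> 2*mem[g + 2] <= 1) and ((not (3*k > -7)) -> 2*mem[g + 2] <= 1)
Answer: WP = (3*k > -7 -> 2*mem[g + 2] <= 1) and ((not (3*k > -7)) -> 2*mem[g + 2] <= 1)


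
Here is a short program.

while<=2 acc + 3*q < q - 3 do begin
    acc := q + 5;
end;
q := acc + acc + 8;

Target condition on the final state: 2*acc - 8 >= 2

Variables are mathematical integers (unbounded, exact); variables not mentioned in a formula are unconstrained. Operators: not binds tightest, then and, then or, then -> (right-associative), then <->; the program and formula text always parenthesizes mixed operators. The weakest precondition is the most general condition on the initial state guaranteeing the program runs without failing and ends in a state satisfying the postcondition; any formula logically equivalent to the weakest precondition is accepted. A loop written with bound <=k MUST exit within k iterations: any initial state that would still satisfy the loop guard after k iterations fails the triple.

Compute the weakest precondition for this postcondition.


Working backward. After the program, the postcondition 2*acc - 8 >= 2 must hold; in canonical form it is 2*acc >= 10.
Before q := acc + acc + 8: 2*acc >= 10
Before the loop (bound <=2), unroll the exhaustion recursion (WP_0 = exit-now case; WP_j = one more guarded iteration, up to j = 2):
  WP_0: (not (acc + 2*q < -3)) and 2*acc >= 10
  WP_1: (acc + 2*q < -3 -> ((not (3*q < -8)) and 2*q >= 0)) and ((not (acc + 2*q < -3)) -> 2*acc >= 10)
  WP_2: (acc + 2*q < -3 -> ((3*q < -8 -> ((not (3*q < -8)) and 2*q >= 0)) and ((not (3*q < -8)) -> 2*q >= 0))) and ((not (acc + 2*q < -3)) -> 2*acc >= 10)
So before the loop: (acc + 2*q < -3 -> ((3*q < -8 -> ((not (3*q < -8)) and 2*q >= 0)) and ((not (3*q < -8)) -> 2*q >= 0))) and ((not (acc + 2*q < -3)) -> 2*acc >= 10)
Answer: WP = (acc + 2*q < -3 -> ((3*q < -8 -> ((not (3*q < -8)) and 2*q >= 0)) and ((not (3*q < -8)) -> 2*q >= 0))) and ((not (acc + 2*q < -3)) -> 2*acc >= 10)


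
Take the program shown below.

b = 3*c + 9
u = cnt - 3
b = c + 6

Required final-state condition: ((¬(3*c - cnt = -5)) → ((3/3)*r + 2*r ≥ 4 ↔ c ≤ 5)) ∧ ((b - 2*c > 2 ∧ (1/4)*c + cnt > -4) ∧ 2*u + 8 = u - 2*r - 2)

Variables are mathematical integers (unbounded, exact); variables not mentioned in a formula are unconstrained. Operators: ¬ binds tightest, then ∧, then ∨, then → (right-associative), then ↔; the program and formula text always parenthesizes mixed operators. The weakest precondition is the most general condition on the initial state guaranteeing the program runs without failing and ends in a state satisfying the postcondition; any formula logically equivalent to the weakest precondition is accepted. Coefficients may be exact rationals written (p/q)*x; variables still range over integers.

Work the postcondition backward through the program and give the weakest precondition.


Working backward. After the program, the postcondition ((¬(3*c - cnt = -5)) → ((3/3)*r + 2*r ≥ 4 ↔ c ≤ 5)) ∧ ((b - 2*c > 2 ∧ (1/4)*c + cnt > -4) ∧ 2*u + 8 = u - 2*r - 2) must hold; in canonical form it is ((¬(3*c = cnt - 5)) → (3*r ≥ 4 ↔ c ≤ 5)) ∧ b > 2*c + 2 ∧ (1/4)*c + cnt > -4 ∧ 2*r + u = -10.
Before b := c + 6: ((¬(3*c = cnt - 5)) → (3*r ≥ 4 ↔ c ≤ 5)) ∧ c < 4 ∧ (1/4)*c + cnt > -4 ∧ 2*r + u = -10
Before u := cnt - 3: ((¬(3*c = cnt - 5)) → (3*r ≥ 4 ↔ c ≤ 5)) ∧ c < 4 ∧ (1/4)*c + cnt > -4 ∧ cnt + 2*r = -7
Before b := 3*c + 9: ((¬(3*c = cnt - 5)) → (3*r ≥ 4 ↔ c ≤ 5)) ∧ c < 4 ∧ (1/4)*c + cnt > -4 ∧ cnt + 2*r = -7
Answer: WP = ((¬(3*c = cnt - 5)) → (3*r ≥ 4 ↔ c ≤ 5)) ∧ c < 4 ∧ (1/4)*c + cnt > -4 ∧ cnt + 2*r = -7


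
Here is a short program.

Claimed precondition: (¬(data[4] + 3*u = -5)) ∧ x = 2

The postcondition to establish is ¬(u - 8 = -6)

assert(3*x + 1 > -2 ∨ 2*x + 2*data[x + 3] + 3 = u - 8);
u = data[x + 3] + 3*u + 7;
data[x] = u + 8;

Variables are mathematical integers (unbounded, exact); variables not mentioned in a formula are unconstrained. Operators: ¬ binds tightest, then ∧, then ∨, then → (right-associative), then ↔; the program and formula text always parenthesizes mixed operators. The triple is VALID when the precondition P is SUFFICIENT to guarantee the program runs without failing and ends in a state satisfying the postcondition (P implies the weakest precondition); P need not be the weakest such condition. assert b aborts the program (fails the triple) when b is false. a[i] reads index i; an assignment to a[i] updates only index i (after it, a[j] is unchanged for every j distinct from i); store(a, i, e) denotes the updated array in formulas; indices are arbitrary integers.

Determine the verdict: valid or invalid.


Working backward. After the program, the postcondition ¬(u - 8 = -6) must hold; in canonical form it is ¬(u = 2).
Before data[x] := u + 8: ¬(u = 2)
Before u := data[x + 3] + 3*u + 7: ¬(data[x + 3] + 3*u = -5)
Before assert 3*x + 1 > -2 ∨ 2*x + 2*data[x + 3] + 3 = u - 8: (3*x > -3 ∨ 2*data[x + 3] + 2*x = u - 11) ∧ (¬(data[x + 3] + 3*u = -5))
The weakest precondition is (3*x > -3 ∨ 2*data[x + 3] + 2*x = u - 11) ∧ (¬(data[x + 3] + 3*u = -5)).
Check whether (¬(data[4] + 3*u = -5)) ∧ x = 2 implies it.
Countermodel: at the initial state data = {[4] = -6, [5] = -5, elsewhere -6}, u = 0, x = 2, the precondition holds but the weakest precondition fails.
Answer: invalid


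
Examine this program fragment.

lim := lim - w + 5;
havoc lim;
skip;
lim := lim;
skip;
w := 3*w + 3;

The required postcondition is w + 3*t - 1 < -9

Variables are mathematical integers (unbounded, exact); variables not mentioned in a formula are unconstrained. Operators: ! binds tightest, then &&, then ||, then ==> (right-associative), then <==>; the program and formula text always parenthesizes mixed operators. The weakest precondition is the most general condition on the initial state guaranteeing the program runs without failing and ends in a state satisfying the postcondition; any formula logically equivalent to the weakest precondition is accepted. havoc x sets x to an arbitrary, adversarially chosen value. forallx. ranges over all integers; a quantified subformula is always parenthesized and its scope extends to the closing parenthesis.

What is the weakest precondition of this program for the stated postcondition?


Working backward. After the program, the postcondition w + 3*t - 1 < -9 must hold; in canonical form it is 3*t + w < -8.
Before w := 3*w + 3: 3*t + 3*w < -11
Before skip: 3*t + 3*w < -11
Before lim := lim: 3*t + 3*w < -11
Before skip: 3*t + 3*w < -11
Before havoc lim: 3*t + 3*w < -11
Before lim := lim - w + 5: 3*t + 3*w < -11
Answer: WP = 3*t + 3*w < -11


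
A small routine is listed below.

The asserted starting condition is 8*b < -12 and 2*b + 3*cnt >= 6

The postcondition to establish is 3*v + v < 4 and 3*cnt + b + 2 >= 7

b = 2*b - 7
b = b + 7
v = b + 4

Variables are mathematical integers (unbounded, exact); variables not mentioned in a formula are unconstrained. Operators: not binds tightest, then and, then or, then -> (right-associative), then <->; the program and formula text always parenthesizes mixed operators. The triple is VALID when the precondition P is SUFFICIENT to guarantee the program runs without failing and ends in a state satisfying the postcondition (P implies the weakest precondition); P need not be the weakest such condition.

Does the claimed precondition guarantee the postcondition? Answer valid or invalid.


Working backward. After the program, the postcondition 3*v + v < 4 and 3*cnt + b + 2 >= 7 must hold; in canonical form it is 4*v < 4 and b + 3*cnt >= 5.
Before v := b + 4: 4*b < -12 and b + 3*cnt >= 5
Before b := b + 7: 4*b < -40 and b + 3*cnt >= -2
Before b := 2*b - 7: 8*b < -12 and 2*b + 3*cnt >= 5
The weakest precondition is 8*b < -12 and 2*b + 3*cnt >= 5.
Check whether 8*b < -12 and 2*b + 3*cnt >= 6 implies it.
Every state satisfying the precondition satisfies the weakest precondition: the implication holds.
Answer: valid


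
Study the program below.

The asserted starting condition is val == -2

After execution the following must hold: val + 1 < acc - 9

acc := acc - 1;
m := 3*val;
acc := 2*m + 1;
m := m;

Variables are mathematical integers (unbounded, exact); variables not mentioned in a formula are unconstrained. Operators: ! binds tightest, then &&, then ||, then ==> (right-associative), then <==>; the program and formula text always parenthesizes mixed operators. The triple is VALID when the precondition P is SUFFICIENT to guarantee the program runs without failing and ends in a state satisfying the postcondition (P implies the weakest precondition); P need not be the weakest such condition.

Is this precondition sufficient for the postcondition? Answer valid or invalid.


Working backward. After the program, the postcondition val + 1 < acc - 9 must hold; in canonical form it is val < acc - 10.
Before m := m: val < acc - 10
Before acc := 2*m + 1: val < 2*m - 9
Before m := 3*val: 5*val > 9
Before acc := acc - 1: 5*val > 9
The weakest precondition is 5*val > 9.
Check whether val == -2 implies it.
Countermodel: at the initial state val = -2, the precondition holds but the weakest precondition fails.
Answer: invalid


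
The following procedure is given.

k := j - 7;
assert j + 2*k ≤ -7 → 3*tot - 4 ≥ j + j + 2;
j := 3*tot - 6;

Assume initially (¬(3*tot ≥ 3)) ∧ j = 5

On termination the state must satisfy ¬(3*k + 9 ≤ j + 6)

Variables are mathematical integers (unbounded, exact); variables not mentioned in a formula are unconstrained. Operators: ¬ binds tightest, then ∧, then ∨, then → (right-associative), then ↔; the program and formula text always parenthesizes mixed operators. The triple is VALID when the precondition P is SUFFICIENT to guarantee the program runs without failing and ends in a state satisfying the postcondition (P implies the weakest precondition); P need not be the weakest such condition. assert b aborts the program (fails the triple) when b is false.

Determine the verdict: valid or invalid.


Working backward. After the program, the postcondition ¬(3*k + 9 ≤ j + 6) must hold; in canonical form it is ¬(3*k ≤ j - 3).
Before j := 3*tot - 6: ¬(3*k ≤ 3*tot - 9)
Before assert j + 2*k ≤ -7 → 3*tot - 4 ≥ j + j + 2: (j + 2*k ≤ -7 → 3*tot ≥ 2*j + 6) ∧ (¬(3*k ≤ 3*tot - 9))
Before k := j - 7: (3*j ≤ 7 → 3*tot ≥ 2*j + 6) ∧ (¬(3*j ≤ 3*tot + 12))
The weakest precondition is (3*j ≤ 7 → 3*tot ≥ 2*j + 6) ∧ (¬(3*j ≤ 3*tot + 12)).
Check whether (¬(3*tot ≥ 3)) ∧ j = 5 implies it.
Every state satisfying the precondition satisfies the weakest precondition: the implication holds.
Answer: valid


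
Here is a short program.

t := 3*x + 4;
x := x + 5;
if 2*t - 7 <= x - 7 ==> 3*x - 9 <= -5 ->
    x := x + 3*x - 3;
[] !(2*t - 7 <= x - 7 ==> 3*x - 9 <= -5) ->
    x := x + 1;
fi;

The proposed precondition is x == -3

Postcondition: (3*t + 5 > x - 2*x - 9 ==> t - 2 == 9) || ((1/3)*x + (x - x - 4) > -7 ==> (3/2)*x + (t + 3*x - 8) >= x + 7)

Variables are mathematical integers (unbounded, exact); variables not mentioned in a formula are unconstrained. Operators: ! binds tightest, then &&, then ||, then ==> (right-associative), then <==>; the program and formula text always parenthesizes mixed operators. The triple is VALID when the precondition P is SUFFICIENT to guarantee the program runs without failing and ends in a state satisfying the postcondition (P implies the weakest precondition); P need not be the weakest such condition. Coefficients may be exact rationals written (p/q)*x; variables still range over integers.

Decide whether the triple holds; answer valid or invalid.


Working backward. After the program, the postcondition (3*t + 5 > x - 2*x - 9 ==> t - 2 == 9) || ((1/3)*x + (x - x - 4) > -7 ==> (3/2)*x + (t + 3*x - 8) >= x + 7) must hold; in canonical form it is (3*t + x > -14 ==> t == 11) || ((1/3)*x > -3 ==> t + (7/2)*x >= 15).
Then branch requires (3*t + 4*x > -11 ==> t == 11) || ((4/3)*x > -2 ==> t + 14*x >= 51/2); else branch requires (3*t + x > -15 ==> t == 11) || ((1/3)*x > -10/3 ==> t + (7/2)*x >= 23/2).
Before the if: ((2*t <= x ==> 3*x <= 4) ==> ((3*t + 4*x > -11 ==> t == 11) || ((4/3)*x > -2 ==> t + 14*x >= 51/2))) && ((!(2*t <= x ==> 3*x <= 4)) ==> ((3*t + x > -15 ==> t == 11) || ((1/3)*x > -10/3 ==> t + (7/2)*x >= 23/2)))
Before x := x + 5: ((2*t <= x + 5 ==> 3*x <= -11) ==> ((3*t + 4*x > -31 ==> t == 11) || ((4/3)*x > -26/3 ==> t + 14*x >= -89/2))) && ((!(2*t <= x + 5 ==> 3*x <= -11)) ==> ((3*t + x > -20 ==> t == 11) || ((1/3)*x > -5 ==> t + (7/2)*x >= -6)))
Before t := 3*x + 4: ((5*x <= -3 ==> 3*x <= -11) ==> ((13*x > -43 ==> 3*x == 7) || ((4/3)*x > -26/3 ==> 17*x >= -97/2))) && ((!(5*x <= -3 ==> 3*x <= -11)) ==> ((10*x > -32 ==> 3*x == 7) || ((1/3)*x > -5 ==> (13/2)*x >= -10)))
The weakest precondition is ((5*x <= -3 ==> 3*x <= -11) ==> ((13*x > -43 ==> 3*x == 7) || ((4/3)*x > -26/3 ==> 17*x >= -97/2))) && ((!(5*x <= -3 ==> 3*x <= -11)) ==> ((10*x > -32 ==> 3*x == 7) || ((1/3)*x > -5 ==> (13/2)*x >= -10))).
Check whether x == -3 implies it.
Countermodel: at the initial state x = -3, the precondition holds but the weakest precondition fails.
Answer: invalid


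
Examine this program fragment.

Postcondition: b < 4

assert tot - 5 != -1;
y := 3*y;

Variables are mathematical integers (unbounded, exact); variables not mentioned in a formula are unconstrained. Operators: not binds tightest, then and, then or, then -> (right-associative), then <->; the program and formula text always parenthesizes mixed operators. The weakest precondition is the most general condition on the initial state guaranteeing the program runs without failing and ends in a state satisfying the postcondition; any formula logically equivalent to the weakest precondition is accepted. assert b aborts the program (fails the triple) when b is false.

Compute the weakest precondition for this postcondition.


Working backward. After the program, b < 4 must hold.
Before y := 3*y: b < 4
Before assert tot - 5 != -1: tot != 4 and b < 4
Answer: WP = tot != 4 and b < 4


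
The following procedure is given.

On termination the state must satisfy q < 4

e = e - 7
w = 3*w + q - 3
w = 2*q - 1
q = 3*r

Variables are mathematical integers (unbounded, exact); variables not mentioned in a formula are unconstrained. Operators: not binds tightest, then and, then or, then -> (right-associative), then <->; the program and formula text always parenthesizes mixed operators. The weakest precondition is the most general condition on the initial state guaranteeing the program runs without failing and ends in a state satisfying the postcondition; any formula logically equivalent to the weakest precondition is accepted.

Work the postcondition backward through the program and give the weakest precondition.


Working backward. After the program, q < 4 must hold.
Before q := 3*r: 3*r < 4
Before w := 2*q - 1: 3*r < 4
Before w := 3*w + q - 3: 3*r < 4
Before e := e - 7: 3*r < 4
Answer: WP = 3*r < 4


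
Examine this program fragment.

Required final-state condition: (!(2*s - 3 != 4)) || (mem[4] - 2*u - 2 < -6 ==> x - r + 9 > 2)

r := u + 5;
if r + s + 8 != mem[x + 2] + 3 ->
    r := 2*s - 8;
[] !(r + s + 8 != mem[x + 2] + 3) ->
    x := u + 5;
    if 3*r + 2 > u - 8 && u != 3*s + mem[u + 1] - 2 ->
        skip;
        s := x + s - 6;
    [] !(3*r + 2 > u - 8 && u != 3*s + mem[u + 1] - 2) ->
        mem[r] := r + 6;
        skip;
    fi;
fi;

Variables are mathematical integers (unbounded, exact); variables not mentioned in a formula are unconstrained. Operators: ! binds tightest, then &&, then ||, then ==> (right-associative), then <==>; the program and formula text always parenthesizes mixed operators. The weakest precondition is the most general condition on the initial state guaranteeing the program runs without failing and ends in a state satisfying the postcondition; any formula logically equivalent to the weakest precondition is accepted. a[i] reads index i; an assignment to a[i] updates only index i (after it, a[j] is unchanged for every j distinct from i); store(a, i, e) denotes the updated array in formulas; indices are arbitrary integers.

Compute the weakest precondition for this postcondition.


Working backward. After the program, the postcondition (!(2*s - 3 != 4)) || (mem[4] - 2*u - 2 < -6 ==> x - r + 9 > 2) must hold; in canonical form it is (!(2*s != 7)) || (mem[4] < 2*u - 4 ==> x > r - 7).
Then branch requires (!(2*s != 7)) || (mem[4] < 2*u - 4 ==> x > 2*s - 15); else branch requires ((3*r > u - 10 && u != mem[u + 1] + 3*s - 2) ==> ((!(2*s + 2*u != 9)) || (mem[4] < 2*u - 4 ==> u > r - 12))) && ((!(3*r > u - 10 && u != mem[u + 1] + 3*s - 2)) ==> ((!(2*s != 7)) || (store(mem, r, r + 6)[4] < 2*u - 4 ==> u > r - 12))).
Before the if: (r + s != mem[x + 2] - 5 ==> ((!(2*s != 7)) || (mem[4] < 2*u - 4 ==> x > 2*s - 15))) && ((!(r + s != mem[x + 2] - 5)) ==> (((3*r > u - 10 && u != mem[u + 1] + 3*s - 2) ==> ((!(2*s + 2*u != 9)) || (mem[4] < 2*u - 4 ==> u > r - 12))) && ((!(3*r > u - 10 && u != mem[u + 1] + 3*s - 2)) ==> ((!(2*s != 7)) || (store(mem, r, r + 6)[4] < 2*u - 4 ==> u > r - 12)))))
Before r := u + 5: s + u != mem[x + 2] - 10 ==> ((!(2*s != 7)) || (mem[4] < 2*u - 4 ==> x > 2*s - 15))
Answer: WP = s + u != mem[x + 2] - 10 ==> ((!(2*s != 7)) || (mem[4] < 2*u - 4 ==> x > 2*s - 15))


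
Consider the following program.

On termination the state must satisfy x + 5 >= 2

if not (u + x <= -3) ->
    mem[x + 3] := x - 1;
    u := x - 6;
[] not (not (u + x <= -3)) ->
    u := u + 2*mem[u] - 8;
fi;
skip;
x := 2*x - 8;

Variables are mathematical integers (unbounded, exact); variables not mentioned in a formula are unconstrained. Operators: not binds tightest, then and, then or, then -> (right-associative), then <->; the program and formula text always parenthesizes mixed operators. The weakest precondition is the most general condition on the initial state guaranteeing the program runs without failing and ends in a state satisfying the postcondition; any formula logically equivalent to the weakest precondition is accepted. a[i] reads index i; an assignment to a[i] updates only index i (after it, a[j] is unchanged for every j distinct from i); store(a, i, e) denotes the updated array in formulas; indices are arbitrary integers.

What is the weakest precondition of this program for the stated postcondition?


Working backward. After the program, the postcondition x + 5 >= 2 must hold; in canonical form it is x >= -3.
Before x := 2*x - 8: 2*x >= 5
Before skip: 2*x >= 5
Then branch requires 2*x >= 5; else branch requires 2*x >= 5.
Before the if: ((not (u + x <= -3)) -> 2*x >= 5) and (u + x <= -3 -> 2*x >= 5)
Answer: WP = ((not (u + x <= -3)) -> 2*x >= 5) and (u + x <= -3 -> 2*x >= 5)


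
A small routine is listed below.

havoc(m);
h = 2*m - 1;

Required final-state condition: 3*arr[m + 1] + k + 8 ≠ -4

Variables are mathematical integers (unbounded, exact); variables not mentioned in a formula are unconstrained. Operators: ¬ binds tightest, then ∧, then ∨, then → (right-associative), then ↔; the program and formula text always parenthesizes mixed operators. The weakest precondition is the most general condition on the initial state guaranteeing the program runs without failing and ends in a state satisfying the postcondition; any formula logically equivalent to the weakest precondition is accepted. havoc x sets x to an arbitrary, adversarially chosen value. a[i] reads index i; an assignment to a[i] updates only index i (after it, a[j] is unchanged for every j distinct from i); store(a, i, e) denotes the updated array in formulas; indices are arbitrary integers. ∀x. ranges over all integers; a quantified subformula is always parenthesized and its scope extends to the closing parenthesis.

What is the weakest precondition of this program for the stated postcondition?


Working backward. After the program, the postcondition 3*arr[m + 1] + k + 8 ≠ -4 must hold; in canonical form it is 3*arr[m + 1] + k ≠ -12.
Before h := 2*m - 1: 3*arr[m + 1] + k ≠ -12
Before havoc m: ∀m_1. 3*arr[m_1 + 1] + k ≠ -12
Answer: WP = ∀m_1. 3*arr[m_1 + 1] + k ≠ -12


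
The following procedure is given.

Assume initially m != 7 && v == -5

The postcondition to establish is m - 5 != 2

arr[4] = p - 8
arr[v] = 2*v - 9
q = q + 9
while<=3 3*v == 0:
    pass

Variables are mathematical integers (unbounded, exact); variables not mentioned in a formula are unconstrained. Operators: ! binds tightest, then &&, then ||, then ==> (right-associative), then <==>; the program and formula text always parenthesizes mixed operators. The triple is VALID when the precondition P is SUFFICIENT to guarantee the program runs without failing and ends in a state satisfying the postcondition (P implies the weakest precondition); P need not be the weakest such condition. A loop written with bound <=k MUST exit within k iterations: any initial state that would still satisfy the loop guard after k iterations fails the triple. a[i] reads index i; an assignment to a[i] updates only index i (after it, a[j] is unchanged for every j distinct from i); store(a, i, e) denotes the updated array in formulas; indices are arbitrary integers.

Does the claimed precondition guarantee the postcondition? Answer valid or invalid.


Working backward. After the program, the postcondition m - 5 != 2 must hold; in canonical form it is m != 7.
Before the loop (bound <=3), unroll the exhaustion recursion (WP_0 = exit-now case; WP_j = one more guarded iteration, up to j = 3):
  WP_0: (!(3*v == 0)) && m != 7
  WP_1: (3*v == 0 ==> ((!(3*v == 0)) && m != 7)) && ((!(3*v == 0)) ==> m != 7)
  WP_2: (3*v == 0 ==> ((3*v == 0 ==> ((!(3*v == 0)) && m != 7)) && ((!(3*v == 0)) ==> m != 7))) && ((!(3*v == 0)) ==> m != 7)
  WP_3: (3*v == 0 ==> ((3*v == 0 ==> ((3*v == 0 ==> ((!(3*v == 0)) && m != 7)) && ((!(3*v == 0)) ==> m != 7))) && ((!(3*v == 0)) ==> m != 7))) && ((!(3*v == 0)) ==> m != 7)
So before the loop: (3*v == 0 ==> ((3*v == 0 ==> ((3*v == 0 ==> ((!(3*v == 0)) && m != 7)) && ((!(3*v == 0)) ==> m != 7))) && ((!(3*v == 0)) ==> m != 7))) && ((!(3*v == 0)) ==> m != 7)
Before q := q + 9: (3*v == 0 ==> ((3*v == 0 ==> ((3*v == 0 ==> ((!(3*v == 0)) && m != 7)) && ((!(3*v == 0)) ==> m != 7))) && ((!(3*v == 0)) ==> m != 7))) && ((!(3*v == 0)) ==> m != 7)
Before arr[v] := 2*v - 9: (3*v == 0 ==> ((3*v == 0 ==> ((3*v == 0 ==> ((!(3*v == 0)) && m != 7)) && ((!(3*v == 0)) ==> m != 7))) && ((!(3*v == 0)) ==> m != 7))) && ((!(3*v == 0)) ==> m != 7)
Before arr[4] := p - 8: (3*v == 0 ==> ((3*v == 0 ==> ((3*v == 0 ==> ((!(3*v == 0)) && m != 7)) && ((!(3*v == 0)) ==> m != 7))) && ((!(3*v == 0)) ==> m != 7))) && ((!(3*v == 0)) ==> m != 7)
The weakest precondition is (3*v == 0 ==> ((3*v == 0 ==> ((3*v == 0 ==> ((!(3*v == 0)) && m != 7)) && ((!(3*v == 0)) ==> m != 7))) && ((!(3*v == 0)) ==> m != 7))) && ((!(3*v == 0)) ==> m != 7).
Check whether m != 7 && v == -5 implies it.
Every state satisfying the precondition satisfies the weakest precondition: the implication holds.
Answer: valid


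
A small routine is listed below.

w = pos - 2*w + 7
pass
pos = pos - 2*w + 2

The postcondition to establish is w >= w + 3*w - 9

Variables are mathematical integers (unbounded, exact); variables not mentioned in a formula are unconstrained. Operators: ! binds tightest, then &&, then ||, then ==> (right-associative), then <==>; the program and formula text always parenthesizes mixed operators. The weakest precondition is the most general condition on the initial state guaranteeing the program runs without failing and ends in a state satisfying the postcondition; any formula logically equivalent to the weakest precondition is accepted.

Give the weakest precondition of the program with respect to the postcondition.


Working backward. After the program, the postcondition w >= w + 3*w - 9 must hold; in canonical form it is 3*w <= 9.
Before pos := pos - 2*w + 2: 3*w <= 9
Before skip: 3*w <= 9
Before w := pos - 2*w + 7: 3*pos <= 6*w - 12
Answer: WP = 3*pos <= 6*w - 12


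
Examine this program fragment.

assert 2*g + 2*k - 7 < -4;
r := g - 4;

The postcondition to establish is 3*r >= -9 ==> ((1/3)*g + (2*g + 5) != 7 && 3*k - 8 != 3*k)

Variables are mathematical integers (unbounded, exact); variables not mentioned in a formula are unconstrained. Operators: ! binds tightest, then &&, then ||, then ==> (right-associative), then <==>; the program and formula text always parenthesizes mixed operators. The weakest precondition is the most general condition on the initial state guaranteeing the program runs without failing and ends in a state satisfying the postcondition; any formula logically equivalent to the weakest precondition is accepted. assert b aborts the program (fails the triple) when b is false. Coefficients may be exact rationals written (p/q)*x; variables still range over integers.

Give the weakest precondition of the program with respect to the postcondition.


Working backward. After the program, the postcondition 3*r >= -9 ==> ((1/3)*g + (2*g + 5) != 7 && 3*k - 8 != 3*k) must hold; in canonical form it is 3*r >= -9 ==> (7/3)*g != 2.
Before r := g - 4: 3*g >= 3 ==> (7/3)*g != 2
Before assert 2*g + 2*k - 7 < -4: 2*g + 2*k < 3 && (3*g >= 3 ==> (7/3)*g != 2)
Answer: WP = 2*g + 2*k < 3 && (3*g >= 3 ==> (7/3)*g != 2)


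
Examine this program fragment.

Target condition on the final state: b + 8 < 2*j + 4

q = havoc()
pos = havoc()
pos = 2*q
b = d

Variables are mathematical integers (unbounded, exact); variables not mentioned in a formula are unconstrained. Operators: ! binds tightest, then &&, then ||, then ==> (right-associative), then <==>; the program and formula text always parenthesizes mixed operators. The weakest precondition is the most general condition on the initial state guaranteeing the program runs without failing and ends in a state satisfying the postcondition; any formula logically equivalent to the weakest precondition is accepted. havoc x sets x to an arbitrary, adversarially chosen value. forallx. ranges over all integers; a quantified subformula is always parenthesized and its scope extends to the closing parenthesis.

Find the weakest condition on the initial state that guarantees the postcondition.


Working backward. After the program, the postcondition b + 8 < 2*j + 4 must hold; in canonical form it is b < 2*j - 4.
Before b := d: d < 2*j - 4
Before pos := 2*q: d < 2*j - 4
Before havoc pos: d < 2*j - 4
Before havoc q: d < 2*j - 4
Answer: WP = d < 2*j - 4


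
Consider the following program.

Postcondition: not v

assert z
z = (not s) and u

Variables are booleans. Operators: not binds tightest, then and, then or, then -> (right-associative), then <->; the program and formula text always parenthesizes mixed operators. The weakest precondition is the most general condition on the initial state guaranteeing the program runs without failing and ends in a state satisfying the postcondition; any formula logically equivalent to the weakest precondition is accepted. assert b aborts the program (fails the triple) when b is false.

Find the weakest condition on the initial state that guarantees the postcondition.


Working backward. After the program, not v must hold.
Before z := (not s) and u: not v
Before assert z: z and (not v)
Answer: WP = z and (not v)


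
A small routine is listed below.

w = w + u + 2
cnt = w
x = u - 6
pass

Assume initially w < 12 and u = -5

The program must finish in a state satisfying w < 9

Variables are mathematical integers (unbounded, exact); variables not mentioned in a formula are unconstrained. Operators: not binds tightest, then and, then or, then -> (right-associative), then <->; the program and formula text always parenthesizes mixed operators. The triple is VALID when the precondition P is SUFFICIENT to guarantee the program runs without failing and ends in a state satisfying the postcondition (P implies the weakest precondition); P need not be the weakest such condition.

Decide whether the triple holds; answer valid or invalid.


Working backward. After the program, w < 9 must hold.
Before skip: w < 9
Before x := u - 6: w < 9
Before cnt := w: w < 9
Before w := w + u + 2: u + w < 7
The weakest precondition is u + w < 7.
Check whether w < 12 and u = -5 implies it.
Every state satisfying the precondition satisfies the weakest precondition: the implication holds.
Answer: valid


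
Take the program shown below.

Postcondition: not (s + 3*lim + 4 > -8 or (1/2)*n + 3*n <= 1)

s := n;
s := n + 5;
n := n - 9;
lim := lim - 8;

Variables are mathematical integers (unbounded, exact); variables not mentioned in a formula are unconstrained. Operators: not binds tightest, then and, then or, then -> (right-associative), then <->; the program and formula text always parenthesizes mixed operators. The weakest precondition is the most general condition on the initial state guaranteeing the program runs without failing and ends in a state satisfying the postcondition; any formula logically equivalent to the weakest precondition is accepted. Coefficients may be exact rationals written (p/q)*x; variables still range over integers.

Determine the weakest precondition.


Working backward. After the program, the postcondition not (s + 3*lim + 4 > -8 or (1/2)*n + 3*n <= 1) must hold; in canonical form it is not (3*lim + s > -12 or (7/2)*n <= 1).
Before lim := lim - 8: not (3*lim + s > 12 or (7/2)*n <= 1)
Before n := n - 9: not (3*lim + s > 12 or (7/2)*n <= 65/2)
Before s := n + 5: not (3*lim + n > 7 or (7/2)*n <= 65/2)
Before s := n: not (3*lim + n > 7 or (7/2)*n <= 65/2)
Answer: WP = not (3*lim + n > 7 or (7/2)*n <= 65/2)


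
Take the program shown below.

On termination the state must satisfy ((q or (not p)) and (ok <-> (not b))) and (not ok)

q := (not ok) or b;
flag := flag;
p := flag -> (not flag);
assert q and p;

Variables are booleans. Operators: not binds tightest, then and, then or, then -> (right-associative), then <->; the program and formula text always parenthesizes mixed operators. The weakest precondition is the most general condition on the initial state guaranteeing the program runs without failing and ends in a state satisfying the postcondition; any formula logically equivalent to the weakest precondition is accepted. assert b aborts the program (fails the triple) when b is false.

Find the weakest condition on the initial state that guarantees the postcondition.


Working backward. After the program, the postcondition ((q or (not p)) and (ok <-> (not b))) and (not ok) must hold; in canonical form it is (q or (not p)) and (ok <-> (not b)) and (not ok).
Before assert q and p: q and p and (q or (not p)) and (ok <-> (not b)) and (not ok)
Before p := flag -> (not flag): q and (flag -> (not flag)) and (q or (not (flag -> (not flag)))) and (ok <-> (not b)) and (not ok)
Before flag := flag: q and (flag -> (not flag)) and (q or (not (flag -> (not flag)))) and (ok <-> (not b)) and (not ok)
Before q := (not ok) or b: ((not ok) or b) and (flag -> (not flag)) and ((not ok) or b or (not (flag -> (not flag)))) and (ok <-> (not b)) and (not ok)
Answer: WP = ((not ok) or b) and (flag -> (not flag)) and ((not ok) or b or (not (flag -> (not flag)))) and (ok <-> (not b)) and (not ok)


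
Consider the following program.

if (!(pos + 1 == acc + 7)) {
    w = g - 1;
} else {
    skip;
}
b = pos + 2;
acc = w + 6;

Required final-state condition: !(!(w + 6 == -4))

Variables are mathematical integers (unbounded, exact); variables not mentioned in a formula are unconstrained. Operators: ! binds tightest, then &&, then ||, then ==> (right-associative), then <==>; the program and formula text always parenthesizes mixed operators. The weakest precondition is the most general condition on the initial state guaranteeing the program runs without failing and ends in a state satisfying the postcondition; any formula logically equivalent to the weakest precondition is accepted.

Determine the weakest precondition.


Working backward. After the program, the postcondition !(!(w + 6 == -4)) must hold; in canonical form it is w == -10.
Before acc := w + 6: w == -10
Before b := pos + 2: w == -10
Then branch requires g == -9; else branch requires w == -10.
Before the if: ((!(pos == acc + 6)) ==> g == -9) && (pos == acc + 6 ==> w == -10)
Answer: WP = ((!(pos == acc + 6)) ==> g == -9) && (pos == acc + 6 ==> w == -10)


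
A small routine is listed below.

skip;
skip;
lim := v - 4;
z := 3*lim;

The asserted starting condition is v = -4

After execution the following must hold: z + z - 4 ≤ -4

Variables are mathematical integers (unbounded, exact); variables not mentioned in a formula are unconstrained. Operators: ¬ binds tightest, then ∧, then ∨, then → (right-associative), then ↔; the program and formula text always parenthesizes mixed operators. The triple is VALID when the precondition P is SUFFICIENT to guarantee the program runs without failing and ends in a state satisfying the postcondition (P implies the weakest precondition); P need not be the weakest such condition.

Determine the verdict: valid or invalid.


Working backward. After the program, the postcondition z + z - 4 ≤ -4 must hold; in canonical form it is 2*z ≤ 0.
Before z := 3*lim: 6*lim ≤ 0
Before lim := v - 4: 6*v ≤ 24
Before skip: 6*v ≤ 24
Before skip: 6*v ≤ 24
The weakest precondition is 6*v ≤ 24.
Check whether v = -4 implies it.
Every state satisfying the precondition satisfies the weakest precondition: the implication holds.
Answer: valid


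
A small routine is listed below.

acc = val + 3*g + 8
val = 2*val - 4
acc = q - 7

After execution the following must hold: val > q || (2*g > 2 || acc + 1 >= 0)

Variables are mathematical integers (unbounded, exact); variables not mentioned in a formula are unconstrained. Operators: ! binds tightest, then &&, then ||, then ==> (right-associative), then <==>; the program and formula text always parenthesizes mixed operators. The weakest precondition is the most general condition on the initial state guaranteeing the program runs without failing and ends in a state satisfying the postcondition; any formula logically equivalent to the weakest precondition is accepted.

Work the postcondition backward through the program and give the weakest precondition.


Working backward. After the program, the postcondition val > q || (2*g > 2 || acc + 1 >= 0) must hold; in canonical form it is val > q || 2*g > 2 || acc >= -1.
Before acc := q - 7: val > q || 2*g > 2 || q >= 6
Before val := 2*val - 4: 2*val > q + 4 || 2*g > 2 || q >= 6
Before acc := val + 3*g + 8: 2*val > q + 4 || 2*g > 2 || q >= 6
Answer: WP = 2*val > q + 4 || 2*g > 2 || q >= 6


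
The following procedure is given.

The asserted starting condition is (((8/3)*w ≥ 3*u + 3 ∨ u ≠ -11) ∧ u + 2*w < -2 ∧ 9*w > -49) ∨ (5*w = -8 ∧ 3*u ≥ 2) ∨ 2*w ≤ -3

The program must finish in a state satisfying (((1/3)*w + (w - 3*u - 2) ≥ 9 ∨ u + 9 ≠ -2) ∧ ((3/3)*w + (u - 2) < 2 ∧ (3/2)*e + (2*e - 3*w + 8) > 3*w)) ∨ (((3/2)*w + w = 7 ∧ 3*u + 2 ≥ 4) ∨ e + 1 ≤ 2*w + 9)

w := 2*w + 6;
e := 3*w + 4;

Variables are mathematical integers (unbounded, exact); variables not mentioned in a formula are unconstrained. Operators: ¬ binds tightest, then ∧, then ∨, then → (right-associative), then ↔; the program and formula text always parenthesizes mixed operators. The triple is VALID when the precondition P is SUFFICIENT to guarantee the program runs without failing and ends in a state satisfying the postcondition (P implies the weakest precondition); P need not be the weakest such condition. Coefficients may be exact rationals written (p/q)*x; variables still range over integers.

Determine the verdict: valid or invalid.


Working backward. After the program, the postcondition (((1/3)*w + (w - 3*u - 2) ≥ 9 ∨ u + 9 ≠ -2) ∧ ((3/3)*w + (u - 2) < 2 ∧ (3/2)*e + (2*e - 3*w + 8) > 3*w)) ∨ (((3/2)*w + w = 7 ∧ 3*u + 2 ≥ 4) ∨ e + 1 ≤ 2*w + 9) must hold; in canonical form it is (((4/3)*w ≥ 3*u + 11 ∨ u ≠ -11) ∧ u + w < 4 ∧ (7/2)*e > 6*w - 8) ∨ ((5/2)*w = 7 ∧ 3*u ≥ 2) ∨ e ≤ 2*w + 8.
Before e := 3*w + 4: (((4/3)*w ≥ 3*u + 11 ∨ u ≠ -11) ∧ u + w < 4 ∧ (9/2)*w > -22) ∨ ((5/2)*w = 7 ∧ 3*u ≥ 2) ∨ w ≤ 4
Before w := 2*w + 6: (((8/3)*w ≥ 3*u + 3 ∨ u ≠ -11) ∧ u + 2*w < -2 ∧ 9*w > -49) ∨ (5*w = -8 ∧ 3*u ≥ 2) ∨ 2*w ≤ -2
The weakest precondition is (((8/3)*w ≥ 3*u + 3 ∨ u ≠ -11) ∧ u + 2*w < -2 ∧ 9*w > -49) ∨ (5*w = -8 ∧ 3*u ≥ 2) ∨ 2*w ≤ -2.
Check whether (((8/3)*w ≥ 3*u + 3 ∨ u ≠ -11) ∧ u + 2*w < -2 ∧ 9*w > -49) ∨ (5*w = -8 ∧ 3*u ≥ 2) ∨ 2*w ≤ -3 implies it.
Every state satisfying the precondition satisfies the weakest precondition: the implication holds.
Answer: valid


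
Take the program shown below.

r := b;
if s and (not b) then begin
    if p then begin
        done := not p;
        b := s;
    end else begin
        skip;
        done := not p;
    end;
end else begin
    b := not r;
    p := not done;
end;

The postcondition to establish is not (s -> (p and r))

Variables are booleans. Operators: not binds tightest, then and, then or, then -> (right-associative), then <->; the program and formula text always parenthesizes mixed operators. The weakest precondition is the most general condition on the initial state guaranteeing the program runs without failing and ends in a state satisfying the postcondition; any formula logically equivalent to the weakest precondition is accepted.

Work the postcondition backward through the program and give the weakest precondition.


Working backward. After the program, not (s -> (p and r)) must hold.
Then branch requires (p -> (not (s -> (p and r)))) and ((not p) -> (not (s -> (p and r)))); else branch requires not (s -> ((not done) and r)).
Before the if: ((s and (not b)) -> ((p -> (not (s -> (p and r)))) and ((not p) -> (not (s -> (p and r)))))) and ((not (s and (not b))) -> (not (s -> ((not done) and r))))
Before r := b: ((s and (not b)) -> ((p -> (not (s -> (p and b)))) and ((not p) -> (not (s -> (p and b)))))) and ((not (s and (not b))) -> (not (s -> ((not done) and b))))
Answer: WP = ((s and (not b)) -> ((p -> (not (s -> (p and b)))) and ((not p) -> (not (s -> (p and b)))))) and ((not (s and (not b))) -> (not (s -> ((not done) and b))))
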